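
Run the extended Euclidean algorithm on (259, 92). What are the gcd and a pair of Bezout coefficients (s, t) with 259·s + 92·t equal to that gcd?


Euclidean algorithm on (259, 92) — divide until remainder is 0:
  259 = 2 · 92 + 75
  92 = 1 · 75 + 17
  75 = 4 · 17 + 7
  17 = 2 · 7 + 3
  7 = 2 · 3 + 1
  3 = 3 · 1 + 0
gcd(259, 92) = 1.
Track Bezout coefficients alongside the remainders: start with r₀ = 259 = a·1 + b·0 (s = 1, t = 0) and r₁ = 92 = a·0 + b·1 (s = 0, t = 1); each new remainder r_{k+1} = r_{k-1} − q_k·r_k inherits s_{k+1} = s_{k-1} − q_k·s_k, t_{k+1} = t_{k-1} − q_k·t_k, so r_k = a·s_k + b·t_k at every step:
  q = 2: r = 75, s = 1 − 2·0 = 1, t = 0 − 2·1 = -2  (check: 259·1 + 92·(-2) = 75)
  q = 1: r = 17, s = 0 − 1·1 = -1, t = 1 − 1·(-2) = 3  (check: 259·(-1) + 92·3 = 17)
  q = 4: r = 7, s = 1 − 4·(-1) = 5, t = -2 − 4·3 = -14  (check: 259·5 + 92·(-14) = 7)
  q = 2: r = 3, s = -1 − 2·5 = -11, t = 3 − 2·(-14) = 31  (check: 259·(-11) + 92·31 = 3)
  q = 2: r = 1, s = 5 − 2·(-11) = 27, t = -14 − 2·31 = -76  (check: 259·27 + 92·(-76) = 1)
The row with r = 1 (the gcd) gives the Bezout coefficients s = 27, t = -76.
Result: 259 · (27) + 92 · (-76) = 1.

gcd(259, 92) = 1; s = 27, t = -76 (check: 259·27 + 92·(-76) = 1).


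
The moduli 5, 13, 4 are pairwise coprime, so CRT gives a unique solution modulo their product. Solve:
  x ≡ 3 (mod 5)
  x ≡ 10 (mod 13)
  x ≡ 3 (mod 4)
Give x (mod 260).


Moduli 5, 13, 4 are pairwise coprime; by CRT there is a unique solution modulo M = 5 · 13 · 4 = 260.
Solve pairwise, accumulating the modulus:
  Start with x ≡ 3 (mod 5).
  Combine with x ≡ 10 (mod 13): since gcd(5, 13) = 1, we get a unique residue mod 65.
    Write x = 3 + 5·t and substitute into x ≡ 10 (mod 13): 5·t ≡ 10 − 3 = 7 (mod 13).
    The inverse of 5 mod 13 is 8 (since 5·8 = 40 = 3·13 + 1), so t ≡ 8·7 = 56 ≡ 4 (mod 13).
    Then x = 3 + 5·4 = 23, valid modulo lcm(5, 13) = 65: x ≡ 23 (mod 65).
  Combine with x ≡ 3 (mod 4): since gcd(65, 4) = 1, we get a unique residue mod 260.
    Write x = 23 + 65·t and substitute into x ≡ 3 (mod 4): 65·t ≡ 3 − 23 = -20 (mod 4).
    Reduce coefficients mod 4: 1·t ≡ 0 (mod 4).
    So t ≡ 0 (mod 4).
    Then x = 23 + 65·0 = 23, valid modulo lcm(65, 4) = 260: x ≡ 23 (mod 260).
Verify: 23 mod 5 = 3 ✓, 23 mod 13 = 10 ✓, 23 mod 4 = 3 ✓.

x ≡ 23 (mod 260).


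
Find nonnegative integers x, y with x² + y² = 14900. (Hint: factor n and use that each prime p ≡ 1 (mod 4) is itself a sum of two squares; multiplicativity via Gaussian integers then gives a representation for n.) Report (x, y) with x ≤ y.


Step 1: Factor n = 14900 = 2^2 · 5^2 · 149.
Step 2: Check the mod-4 condition on each prime factor: 2 = 2 (special); 5 ≡ 1 (mod 4), exponent 2; 149 ≡ 1 (mod 4), exponent 1.
All primes ≡ 3 (mod 4) appear to even exponent (or don't appear), so by the two-squares theorem n IS expressible as a sum of two squares.
Step 3: Build a representation. Group n = k² · m with k = 2 and m = 5 · 5 · 149 = 3725 (a product of primes ≡ 1 (mod 4)); a representation of m scales to one of n via (k·x)² + (k·y)² = k²(x² + y²). Each prime p ≡ 1 (mod 4) is itself a sum of two squares; find a² by testing p − a² for a perfect square:
  5: 5 − 1² = 4 = 2² ⇒ 5 = 1² + 2².
  149: 149 − 1² = 148, 149 − 2² = 145, 149 − 3² = 140, 149 − 4² = 133, 149 − 5² = 124, 149 − 6² = 113, 149 − 7² = 100 = 10² ⇒ 149 = 7² + 10².
  Combine using the Brahmagupta–Fibonacci identity (a² + b²)(c² + d²) = (ac − bd)² + (ad + bc)² = (ac + bd)² + (ad − bc)²:
  5 · 5 = 25: from (1² + 2²)(1² + 2²), take (1·1 − 2·2, 1·2 + 2·1) = (1 − 4, 2 + 2) = (-3, 4); dropping signs (only squares matter) gives (3, 4); check 3² + 4² = 9 + 16 = 25 ✓.
  25 · 149 = 3725: from (3² + 4²)(7² + 10²), take (3·7 − 4·10, 3·10 + 4·7) = (21 − 40, 30 + 28) = (-19, 58); dropping signs (only squares matter) gives (19, 58); check 19² + 58² = 361 + 3364 = 3725 ✓.
  Scale by k = 2: (2·19, 2·58) = (38, 116).
Step 4: Order so x ≤ y and verify: 38² + 116² = 1444 + 13456 = 14900 = n. ✓

n = 14900 = 38² + 116² (one valid representation with x ≤ y).


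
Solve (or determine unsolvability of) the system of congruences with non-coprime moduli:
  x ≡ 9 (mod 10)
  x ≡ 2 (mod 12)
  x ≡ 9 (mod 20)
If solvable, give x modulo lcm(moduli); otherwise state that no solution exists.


Moduli 10, 12, 20 are not pairwise coprime, so CRT works modulo lcm(m_i) when all pairwise compatibility conditions hold.
Pairwise compatibility: gcd(m_i, m_j) must divide a_i - a_j for every pair.
Merge one congruence at a time:
  Start: x ≡ 9 (mod 10).
  Combine with x ≡ 2 (mod 12): gcd(10, 12) = 2, and 2 - 9 = -7 is NOT divisible by 2.
    ⇒ system is inconsistent (no integer solution).

No solution (the system is inconsistent).


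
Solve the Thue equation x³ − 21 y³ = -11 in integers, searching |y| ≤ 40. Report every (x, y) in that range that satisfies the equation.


The equation is x³ - 21y³ = -11. For fixed y, x³ = 21·y³ − 11, so a solution requires the RHS to be a perfect cube.
Strategy: iterate y from -40 to 40, compute RHS = 21·y³ − 11, and check whether it is a (positive or negative) perfect cube.
Check small values of y:
  y = 0: RHS = -11 is not a perfect cube.
  y = 1: RHS = 10 is not a perfect cube.
  y = -1: RHS = -32 is not a perfect cube.
  y = 2: RHS = 157 is not a perfect cube.
  y = -2: RHS = -179 is not a perfect cube.
  y = 3: RHS = 556 is not a perfect cube.
  y = -3: RHS = -578 is not a perfect cube.
Continuing the search up to |y| = 40 finds no solutions either.
No (x, y) in the scanned range satisfies the equation.

No integer solutions with |y| ≤ 40.


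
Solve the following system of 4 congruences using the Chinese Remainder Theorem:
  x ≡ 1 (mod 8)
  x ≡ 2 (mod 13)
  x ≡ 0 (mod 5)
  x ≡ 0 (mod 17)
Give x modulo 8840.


Product of moduli M = 8 · 13 · 5 · 17 = 8840.
Merge one congruence at a time:
  Start: x ≡ 1 (mod 8).
  Combine with x ≡ 2 (mod 13); new modulus lcm = 104.
    Write x = 1 + 8·t and substitute into x ≡ 2 (mod 13): 8·t ≡ 2 − 1 = 1 (mod 13).
    The inverse of 8 mod 13 is 5 (since 8·5 = 40 = 3·13 + 1), so t ≡ 5·1 = 5 ≡ 5 (mod 13).
    Then x = 1 + 8·5 = 41, valid modulo lcm(8, 13) = 104: x ≡ 41 (mod 104).
  Combine with x ≡ 0 (mod 5); new modulus lcm = 520.
    Write x = 41 + 104·t and substitute into x ≡ 0 (mod 5): 104·t ≡ 0 − 41 = -41 (mod 5).
    Reduce coefficients mod 5: 4·t ≡ 4 (mod 5).
    The inverse of 4 mod 5 is 4 (since 4·4 = 16 = 3·5 + 1), so t ≡ 4·4 = 16 ≡ 1 (mod 5).
    Then x = 41 + 104·1 = 145, valid modulo lcm(104, 5) = 520: x ≡ 145 (mod 520).
  Combine with x ≡ 0 (mod 17); new modulus lcm = 8840.
    Write x = 145 + 520·t and substitute into x ≡ 0 (mod 17): 520·t ≡ 0 − 145 = -145 (mod 17).
    Reduce coefficients mod 17: 10·t ≡ 8 (mod 17).
    The inverse of 10 mod 17 is 12 (since 10·12 = 120 = 7·17 + 1), so t ≡ 12·8 = 96 ≡ 11 (mod 17).
    Then x = 145 + 520·11 = 5865, valid modulo lcm(520, 17) = 8840: x ≡ 5865 (mod 8840).
Verify against each original: 5865 mod 8 = 1, 5865 mod 13 = 2, 5865 mod 5 = 0, 5865 mod 17 = 0.

x ≡ 5865 (mod 8840).


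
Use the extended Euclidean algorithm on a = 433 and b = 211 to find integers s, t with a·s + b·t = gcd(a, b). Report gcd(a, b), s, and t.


Euclidean algorithm on (433, 211) — divide until remainder is 0:
  433 = 2 · 211 + 11
  211 = 19 · 11 + 2
  11 = 5 · 2 + 1
  2 = 2 · 1 + 0
gcd(433, 211) = 1.
Track Bezout coefficients alongside the remainders: start with r₀ = 433 = a·1 + b·0 (s = 1, t = 0) and r₁ = 211 = a·0 + b·1 (s = 0, t = 1); each new remainder r_{k+1} = r_{k-1} − q_k·r_k inherits s_{k+1} = s_{k-1} − q_k·s_k, t_{k+1} = t_{k-1} − q_k·t_k, so r_k = a·s_k + b·t_k at every step:
  q = 2: r = 11, s = 1 − 2·0 = 1, t = 0 − 2·1 = -2  (check: 433·1 + 211·(-2) = 11)
  q = 19: r = 2, s = 0 − 19·1 = -19, t = 1 − 19·(-2) = 39  (check: 433·(-19) + 211·39 = 2)
  q = 5: r = 1, s = 1 − 5·(-19) = 96, t = -2 − 5·39 = -197  (check: 433·96 + 211·(-197) = 1)
The row with r = 1 (the gcd) gives the Bezout coefficients s = 96, t = -197.
Result: 433 · (96) + 211 · (-197) = 1.

gcd(433, 211) = 1; s = 96, t = -197 (check: 433·96 + 211·(-197) = 1).


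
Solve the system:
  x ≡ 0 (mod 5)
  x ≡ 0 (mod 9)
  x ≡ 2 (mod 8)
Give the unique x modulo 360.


Moduli 5, 9, 8 are pairwise coprime; by CRT there is a unique solution modulo M = 5 · 9 · 8 = 360.
Solve pairwise, accumulating the modulus:
  Start with x ≡ 0 (mod 5).
  Combine with x ≡ 0 (mod 9): since gcd(5, 9) = 1, we get a unique residue mod 45.
    Write x = 0 + 5·t and substitute into x ≡ 0 (mod 9): 5·t ≡ 0 − 0 = 0 (mod 9).
    The inverse of 5 mod 9 is 2 (since 5·2 = 10 = 1·9 + 1), so t ≡ 2·0 = 0 ≡ 0 (mod 9).
    Then x = 0 + 5·0 = 0, valid modulo lcm(5, 9) = 45: x ≡ 0 (mod 45).
  Combine with x ≡ 2 (mod 8): since gcd(45, 8) = 1, we get a unique residue mod 360.
    Write x = 0 + 45·t and substitute into x ≡ 2 (mod 8): 45·t ≡ 2 − 0 = 2 (mod 8).
    Reduce coefficients mod 8: 5·t ≡ 2 (mod 8).
    The inverse of 5 mod 8 is 5 (since 5·5 = 25 = 3·8 + 1), so t ≡ 5·2 = 10 ≡ 2 (mod 8).
    Then x = 0 + 45·2 = 90, valid modulo lcm(45, 8) = 360: x ≡ 90 (mod 360).
Verify: 90 mod 5 = 0 ✓, 90 mod 9 = 0 ✓, 90 mod 8 = 2 ✓.

x ≡ 90 (mod 360).


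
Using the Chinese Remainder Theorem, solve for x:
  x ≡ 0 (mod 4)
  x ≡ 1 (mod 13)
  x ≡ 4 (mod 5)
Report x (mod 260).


Moduli 4, 13, 5 are pairwise coprime; by CRT there is a unique solution modulo M = 4 · 13 · 5 = 260.
Solve pairwise, accumulating the modulus:
  Start with x ≡ 0 (mod 4).
  Combine with x ≡ 1 (mod 13): since gcd(4, 13) = 1, we get a unique residue mod 52.
    Write x = 0 + 4·t and substitute into x ≡ 1 (mod 13): 4·t ≡ 1 − 0 = 1 (mod 13).
    The inverse of 4 mod 13 is 10 (since 4·10 = 40 = 3·13 + 1), so t ≡ 10·1 = 10 ≡ 10 (mod 13).
    Then x = 0 + 4·10 = 40, valid modulo lcm(4, 13) = 52: x ≡ 40 (mod 52).
  Combine with x ≡ 4 (mod 5): since gcd(52, 5) = 1, we get a unique residue mod 260.
    Write x = 40 + 52·t and substitute into x ≡ 4 (mod 5): 52·t ≡ 4 − 40 = -36 (mod 5).
    Reduce coefficients mod 5: 2·t ≡ 4 (mod 5).
    The inverse of 2 mod 5 is 3 (since 2·3 = 6 = 1·5 + 1), so t ≡ 3·4 = 12 ≡ 2 (mod 5).
    Then x = 40 + 52·2 = 144, valid modulo lcm(52, 5) = 260: x ≡ 144 (mod 260).
Verify: 144 mod 4 = 0 ✓, 144 mod 13 = 1 ✓, 144 mod 5 = 4 ✓.

x ≡ 144 (mod 260).


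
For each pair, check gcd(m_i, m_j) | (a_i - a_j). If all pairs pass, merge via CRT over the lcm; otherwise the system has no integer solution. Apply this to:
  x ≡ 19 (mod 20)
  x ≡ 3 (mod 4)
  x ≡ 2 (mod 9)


Moduli 20, 4, 9 are not pairwise coprime, so CRT works modulo lcm(m_i) when all pairwise compatibility conditions hold.
Pairwise compatibility: gcd(m_i, m_j) must divide a_i - a_j for every pair.
Merge one congruence at a time:
  Start: x ≡ 19 (mod 20).
  Combine with x ≡ 3 (mod 4): gcd(20, 4) = 4; 3 - 19 = -16, which IS divisible by 4, so compatible.
    Write x = 19 + 20·t and substitute into x ≡ 3 (mod 4): 20·t ≡ 3 − 19 = -16 (mod 4).
    Divide the congruence (and modulus) by g = 4: 5·t ≡ -4 (mod 1).
    Modulo 1 every t works; take t = 0.
    Then x = 19 + 20·0 = 19, valid modulo lcm(20, 4) = 20: x ≡ 19 (mod 20).
  Combine with x ≡ 2 (mod 9): gcd(20, 9) = 1; 2 - 19 = -17, which IS divisible by 1, so compatible.
    Write x = 19 + 20·t and substitute into x ≡ 2 (mod 9): 20·t ≡ 2 − 19 = -17 (mod 9).
    Reduce coefficients mod 9: 2·t ≡ 1 (mod 9).
    The inverse of 2 mod 9 is 5 (since 2·5 = 10 = 1·9 + 1), so t ≡ 5·1 = 5 ≡ 5 (mod 9).
    Then x = 19 + 20·5 = 119, valid modulo lcm(20, 9) = 180: x ≡ 119 (mod 180).
Verify: 119 mod 20 = 19, 119 mod 4 = 3, 119 mod 9 = 2.

x ≡ 119 (mod 180).


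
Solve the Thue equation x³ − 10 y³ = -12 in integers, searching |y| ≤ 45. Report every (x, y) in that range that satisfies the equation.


The equation is x³ - 10y³ = -12. For fixed y, x³ = 10·y³ − 12, so a solution requires the RHS to be a perfect cube.
Strategy: iterate y from -45 to 45, compute RHS = 10·y³ − 12, and check whether it is a (positive or negative) perfect cube.
Check small values of y:
  y = 0: RHS = -12 is not a perfect cube.
  y = 1: RHS = -2 is not a perfect cube.
  y = -1: RHS = -22 is not a perfect cube.
  y = 2: RHS = 68 is not a perfect cube.
  y = -2: RHS = -92 is not a perfect cube.
  y = 3: RHS = 258 is not a perfect cube.
  y = -3: RHS = -282 is not a perfect cube.
Continuing the search up to |y| = 45 finds no solutions either.
No (x, y) in the scanned range satisfies the equation.

No integer solutions with |y| ≤ 45.


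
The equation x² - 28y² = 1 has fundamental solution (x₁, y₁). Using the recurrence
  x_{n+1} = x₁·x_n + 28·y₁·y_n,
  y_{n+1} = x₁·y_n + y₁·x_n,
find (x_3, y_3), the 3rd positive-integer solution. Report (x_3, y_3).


Step 1: Find the fundamental solution (x₁, y₁) of x² - 28y² = 1.
  Expand √28 as a continued fraction. a₀ = ⌊√28⌋ = 5; iterate m_{k+1} = d_k·a_k − m_k, d_{k+1} = (28 − m_{k+1}²)/d_k, a_{k+1} = ⌊(a₀ + m_{k+1})/d_{k+1}⌋ (starting m₀ = 0, d₀ = 1), with convergents p_k = a_k·p_{k-1} + p_{k-2}, q_k = a_k·q_{k-1} + q_{k-2} (p₋₁ = 1, q₋₁ = 0):
  k = 0: a₀ = 5; p₀/q₀ = 5/1; p₀² − 28·q₀² = 25 − 28 = -3.
  k = 1: m = 5, d = 3, a = ⌊(5 + 5)/3⌋ = 3; p/q = (3·5 + 1)/(3·1 + 0) = 16/3; p² − 28·q² = 256 − 252 = 4.
  k = 2: m = 4, d = 4, a = ⌊(5 + 4)/4⌋ = 2; p/q = (2·16 + 5)/(2·3 + 1) = 37/7; p² − 28·q² = 1369 − 1372 = -3.
  k = 3: m = 4, d = 3, a = ⌊(5 + 4)/3⌋ = 3; p/q = (3·37 + 16)/(3·7 + 3) = 127/24; p² − 28·q² = 16129 − 16128 = 1.
  The first convergent with p² − 28·q² = 1 gives the fundamental solution (x₁, y₁) = (127, 24).
Step 2: Apply the recurrence (x_{n+1}, y_{n+1}) = (x₁x_n + 28y₁y_n, x₁y_n + y₁x_n) repeatedly.
  From (x_1, y_1) = (127, 24): x_2 = 127·127 + 28·24·24 = 32257; y_2 = 127·24 + 24·127 = 6096.
  From (x_2, y_2) = (32257, 6096): x_3 = 127·32257 + 28·24·6096 = 8193151; y_3 = 127·6096 + 24·32257 = 1548360.
Step 3: Verify x_3² - 28·y_3² = 67127723308801 - 67127723308800 = 1 (should be 1). ✓

(x_1, y_1) = (127, 24); (x_3, y_3) = (8193151, 1548360).


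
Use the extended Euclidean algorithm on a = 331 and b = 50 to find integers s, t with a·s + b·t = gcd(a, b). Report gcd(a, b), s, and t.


Euclidean algorithm on (331, 50) — divide until remainder is 0:
  331 = 6 · 50 + 31
  50 = 1 · 31 + 19
  31 = 1 · 19 + 12
  19 = 1 · 12 + 7
  12 = 1 · 7 + 5
  7 = 1 · 5 + 2
  5 = 2 · 2 + 1
  2 = 2 · 1 + 0
gcd(331, 50) = 1.
Track Bezout coefficients alongside the remainders: start with r₀ = 331 = a·1 + b·0 (s = 1, t = 0) and r₁ = 50 = a·0 + b·1 (s = 0, t = 1); each new remainder r_{k+1} = r_{k-1} − q_k·r_k inherits s_{k+1} = s_{k-1} − q_k·s_k, t_{k+1} = t_{k-1} − q_k·t_k, so r_k = a·s_k + b·t_k at every step:
  q = 6: r = 31, s = 1 − 6·0 = 1, t = 0 − 6·1 = -6  (check: 331·1 + 50·(-6) = 31)
  q = 1: r = 19, s = 0 − 1·1 = -1, t = 1 − 1·(-6) = 7  (check: 331·(-1) + 50·7 = 19)
  q = 1: r = 12, s = 1 − 1·(-1) = 2, t = -6 − 1·7 = -13  (check: 331·2 + 50·(-13) = 12)
  q = 1: r = 7, s = -1 − 1·2 = -3, t = 7 − 1·(-13) = 20  (check: 331·(-3) + 50·20 = 7)
  q = 1: r = 5, s = 2 − 1·(-3) = 5, t = -13 − 1·20 = -33  (check: 331·5 + 50·(-33) = 5)
  q = 1: r = 2, s = -3 − 1·5 = -8, t = 20 − 1·(-33) = 53  (check: 331·(-8) + 50·53 = 2)
  q = 2: r = 1, s = 5 − 2·(-8) = 21, t = -33 − 2·53 = -139  (check: 331·21 + 50·(-139) = 1)
The row with r = 1 (the gcd) gives the Bezout coefficients s = 21, t = -139.
Result: 331 · (21) + 50 · (-139) = 1.

gcd(331, 50) = 1; s = 21, t = -139 (check: 331·21 + 50·(-139) = 1).


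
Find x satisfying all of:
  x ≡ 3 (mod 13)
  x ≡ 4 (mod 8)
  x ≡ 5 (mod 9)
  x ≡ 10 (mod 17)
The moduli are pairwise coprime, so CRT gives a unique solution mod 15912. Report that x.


Product of moduli M = 13 · 8 · 9 · 17 = 15912.
Merge one congruence at a time:
  Start: x ≡ 3 (mod 13).
  Combine with x ≡ 4 (mod 8); new modulus lcm = 104.
    Write x = 3 + 13·t and substitute into x ≡ 4 (mod 8): 13·t ≡ 4 − 3 = 1 (mod 8).
    Reduce coefficients mod 8: 5·t ≡ 1 (mod 8).
    The inverse of 5 mod 8 is 5 (since 5·5 = 25 = 3·8 + 1), so t ≡ 5·1 = 5 ≡ 5 (mod 8).
    Then x = 3 + 13·5 = 68, valid modulo lcm(13, 8) = 104: x ≡ 68 (mod 104).
  Combine with x ≡ 5 (mod 9); new modulus lcm = 936.
    Write x = 68 + 104·t and substitute into x ≡ 5 (mod 9): 104·t ≡ 5 − 68 = -63 (mod 9).
    Reduce coefficients mod 9: 5·t ≡ 0 (mod 9).
    The inverse of 5 mod 9 is 2 (since 5·2 = 10 = 1·9 + 1), so t ≡ 2·0 = 0 ≡ 0 (mod 9).
    Then x = 68 + 104·0 = 68, valid modulo lcm(104, 9) = 936: x ≡ 68 (mod 936).
  Combine with x ≡ 10 (mod 17); new modulus lcm = 15912.
    Write x = 68 + 936·t and substitute into x ≡ 10 (mod 17): 936·t ≡ 10 − 68 = -58 (mod 17).
    Reduce coefficients mod 17: 1·t ≡ 10 (mod 17).
    So t ≡ 10 (mod 17).
    Then x = 68 + 936·10 = 9428, valid modulo lcm(936, 17) = 15912: x ≡ 9428 (mod 15912).
Verify against each original: 9428 mod 13 = 3, 9428 mod 8 = 4, 9428 mod 9 = 5, 9428 mod 17 = 10.

x ≡ 9428 (mod 15912).


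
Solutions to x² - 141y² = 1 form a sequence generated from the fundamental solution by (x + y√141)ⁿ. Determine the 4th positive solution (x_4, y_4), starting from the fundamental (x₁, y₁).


Step 1: Find the fundamental solution (x₁, y₁) of x² - 141y² = 1.
  Expand √141 as a continued fraction. a₀ = ⌊√141⌋ = 11; iterate m_{k+1} = d_k·a_k − m_k, d_{k+1} = (141 − m_{k+1}²)/d_k, a_{k+1} = ⌊(a₀ + m_{k+1})/d_{k+1}⌋ (starting m₀ = 0, d₀ = 1), with convergents p_k = a_k·p_{k-1} + p_{k-2}, q_k = a_k·q_{k-1} + q_{k-2} (p₋₁ = 1, q₋₁ = 0):
  k = 0: a₀ = 11; p₀/q₀ = 11/1; p₀² − 141·q₀² = 121 − 141 = -20.
  k = 1: m = 11, d = 20, a = ⌊(11 + 11)/20⌋ = 1; p/q = (1·11 + 1)/(1·1 + 0) = 12/1; p² − 141·q² = 144 − 141 = 3.
  k = 2: m = 9, d = 3, a = ⌊(11 + 9)/3⌋ = 6; p/q = (6·12 + 11)/(6·1 + 1) = 83/7; p² − 141·q² = 6889 − 6909 = -20.
  k = 3: m = 9, d = 20, a = ⌊(11 + 9)/20⌋ = 1; p/q = (1·83 + 12)/(1·7 + 1) = 95/8; p² − 141·q² = 9025 − 9024 = 1.
  The first convergent with p² − 141·q² = 1 gives the fundamental solution (x₁, y₁) = (95, 8).
Step 2: Apply the recurrence (x_{n+1}, y_{n+1}) = (x₁x_n + 141y₁y_n, x₁y_n + y₁x_n) repeatedly.
  From (x_1, y_1) = (95, 8): x_2 = 95·95 + 141·8·8 = 18049; y_2 = 95·8 + 8·95 = 1520.
  From (x_2, y_2) = (18049, 1520): x_3 = 95·18049 + 141·8·1520 = 3429215; y_3 = 95·1520 + 8·18049 = 288792.
  From (x_3, y_3) = (3429215, 288792): x_4 = 95·3429215 + 141·8·288792 = 651532801; y_4 = 95·288792 + 8·3429215 = 54868960.
Step 3: Verify x_4² - 141·y_4² = 424494990778905601 - 424494990778905600 = 1 (should be 1). ✓

(x_1, y_1) = (95, 8); (x_4, y_4) = (651532801, 54868960).


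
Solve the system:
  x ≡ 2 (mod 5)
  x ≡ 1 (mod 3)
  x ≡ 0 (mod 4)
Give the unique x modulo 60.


Moduli 5, 3, 4 are pairwise coprime; by CRT there is a unique solution modulo M = 5 · 3 · 4 = 60.
Solve pairwise, accumulating the modulus:
  Start with x ≡ 2 (mod 5).
  Combine with x ≡ 1 (mod 3): since gcd(5, 3) = 1, we get a unique residue mod 15.
    Write x = 2 + 5·t and substitute into x ≡ 1 (mod 3): 5·t ≡ 1 − 2 = -1 (mod 3).
    Reduce coefficients mod 3: 2·t ≡ 2 (mod 3).
    The inverse of 2 mod 3 is 2 (since 2·2 = 4 = 1·3 + 1), so t ≡ 2·2 = 4 ≡ 1 (mod 3).
    Then x = 2 + 5·1 = 7, valid modulo lcm(5, 3) = 15: x ≡ 7 (mod 15).
  Combine with x ≡ 0 (mod 4): since gcd(15, 4) = 1, we get a unique residue mod 60.
    Write x = 7 + 15·t and substitute into x ≡ 0 (mod 4): 15·t ≡ 0 − 7 = -7 (mod 4).
    Reduce coefficients mod 4: 3·t ≡ 1 (mod 4).
    The inverse of 3 mod 4 is 3 (since 3·3 = 9 = 2·4 + 1), so t ≡ 3·1 = 3 ≡ 3 (mod 4).
    Then x = 7 + 15·3 = 52, valid modulo lcm(15, 4) = 60: x ≡ 52 (mod 60).
Verify: 52 mod 5 = 2 ✓, 52 mod 3 = 1 ✓, 52 mod 4 = 0 ✓.

x ≡ 52 (mod 60).


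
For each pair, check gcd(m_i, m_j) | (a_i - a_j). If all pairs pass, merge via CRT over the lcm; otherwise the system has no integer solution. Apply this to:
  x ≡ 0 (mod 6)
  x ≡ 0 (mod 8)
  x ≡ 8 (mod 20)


Moduli 6, 8, 20 are not pairwise coprime, so CRT works modulo lcm(m_i) when all pairwise compatibility conditions hold.
Pairwise compatibility: gcd(m_i, m_j) must divide a_i - a_j for every pair.
Merge one congruence at a time:
  Start: x ≡ 0 (mod 6).
  Combine with x ≡ 0 (mod 8): gcd(6, 8) = 2; 0 - 0 = 0, which IS divisible by 2, so compatible.
    Write x = 0 + 6·t and substitute into x ≡ 0 (mod 8): 6·t ≡ 0 − 0 = 0 (mod 8).
    Divide the congruence (and modulus) by g = 2: 3·t ≡ 0 (mod 4).
    The inverse of 3 mod 4 is 3 (since 3·3 = 9 = 2·4 + 1), so t ≡ 3·0 = 0 ≡ 0 (mod 4).
    Then x = 0 + 6·0 = 0, valid modulo lcm(6, 8) = 24: x ≡ 0 (mod 24).
  Combine with x ≡ 8 (mod 20): gcd(24, 20) = 4; 8 - 0 = 8, which IS divisible by 4, so compatible.
    Write x = 0 + 24·t and substitute into x ≡ 8 (mod 20): 24·t ≡ 8 − 0 = 8 (mod 20).
    Divide the congruence (and modulus) by g = 4: 6·t ≡ 2 (mod 5).
    Reduce coefficients mod 5: 1·t ≡ 2 (mod 5).
    So t ≡ 2 (mod 5).
    Then x = 0 + 24·2 = 48, valid modulo lcm(24, 20) = 120: x ≡ 48 (mod 120).
Verify: 48 mod 6 = 0, 48 mod 8 = 0, 48 mod 20 = 8.

x ≡ 48 (mod 120).


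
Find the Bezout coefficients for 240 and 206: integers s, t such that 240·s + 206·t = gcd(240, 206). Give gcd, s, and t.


Euclidean algorithm on (240, 206) — divide until remainder is 0:
  240 = 1 · 206 + 34
  206 = 6 · 34 + 2
  34 = 17 · 2 + 0
gcd(240, 206) = 2.
Track Bezout coefficients alongside the remainders: start with r₀ = 240 = a·1 + b·0 (s = 1, t = 0) and r₁ = 206 = a·0 + b·1 (s = 0, t = 1); each new remainder r_{k+1} = r_{k-1} − q_k·r_k inherits s_{k+1} = s_{k-1} − q_k·s_k, t_{k+1} = t_{k-1} − q_k·t_k, so r_k = a·s_k + b·t_k at every step:
  q = 1: r = 34, s = 1 − 1·0 = 1, t = 0 − 1·1 = -1  (check: 240·1 + 206·(-1) = 34)
  q = 6: r = 2, s = 0 − 6·1 = -6, t = 1 − 6·(-1) = 7  (check: 240·(-6) + 206·7 = 2)
The row with r = 2 (the gcd) gives the Bezout coefficients s = -6, t = 7.
Result: 240 · (-6) + 206 · (7) = 2.

gcd(240, 206) = 2; s = -6, t = 7 (check: 240·(-6) + 206·7 = 2).


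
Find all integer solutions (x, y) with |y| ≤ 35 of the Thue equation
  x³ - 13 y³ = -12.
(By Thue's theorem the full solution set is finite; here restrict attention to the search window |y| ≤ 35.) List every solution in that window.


The equation is x³ - 13y³ = -12. For fixed y, x³ = 13·y³ − 12, so a solution requires the RHS to be a perfect cube.
Strategy: iterate y from -35 to 35, compute RHS = 13·y³ − 12, and check whether it is a (positive or negative) perfect cube.
Check small values of y:
  y = 0: RHS = -12 is not a perfect cube.
  y = 1: RHS = 1 = (1)³ ⇒ x = 1 works.
  y = -1: RHS = -25 is not a perfect cube.
  y = 2: RHS = 92 is not a perfect cube.
  y = -2: RHS = -116 is not a perfect cube.
  y = 3: RHS = 339 is not a perfect cube.
  y = -3: RHS = -363 is not a perfect cube.
Continuing the search up to |y| = 35 finds no further solutions beyond those listed.
Collected solutions: (1, 1).

Solutions (with |y| ≤ 35): (1, 1).


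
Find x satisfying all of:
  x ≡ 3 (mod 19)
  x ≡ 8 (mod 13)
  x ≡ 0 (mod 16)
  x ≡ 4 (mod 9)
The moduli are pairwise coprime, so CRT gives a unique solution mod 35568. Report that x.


Product of moduli M = 19 · 13 · 16 · 9 = 35568.
Merge one congruence at a time:
  Start: x ≡ 3 (mod 19).
  Combine with x ≡ 8 (mod 13); new modulus lcm = 247.
    Write x = 3 + 19·t and substitute into x ≡ 8 (mod 13): 19·t ≡ 8 − 3 = 5 (mod 13).
    Reduce coefficients mod 13: 6·t ≡ 5 (mod 13).
    The inverse of 6 mod 13 is 11 (since 6·11 = 66 = 5·13 + 1), so t ≡ 11·5 = 55 ≡ 3 (mod 13).
    Then x = 3 + 19·3 = 60, valid modulo lcm(19, 13) = 247: x ≡ 60 (mod 247).
  Combine with x ≡ 0 (mod 16); new modulus lcm = 3952.
    Write x = 60 + 247·t and substitute into x ≡ 0 (mod 16): 247·t ≡ 0 − 60 = -60 (mod 16).
    Reduce coefficients mod 16: 7·t ≡ 4 (mod 16).
    The inverse of 7 mod 16 is 7 (since 7·7 = 49 = 3·16 + 1), so t ≡ 7·4 = 28 ≡ 12 (mod 16).
    Then x = 60 + 247·12 = 3024, valid modulo lcm(247, 16) = 3952: x ≡ 3024 (mod 3952).
  Combine with x ≡ 4 (mod 9); new modulus lcm = 35568.
    Write x = 3024 + 3952·t and substitute into x ≡ 4 (mod 9): 3952·t ≡ 4 − 3024 = -3020 (mod 9).
    Reduce coefficients mod 9: 1·t ≡ 4 (mod 9).
    So t ≡ 4 (mod 9).
    Then x = 3024 + 3952·4 = 18832, valid modulo lcm(3952, 9) = 35568: x ≡ 18832 (mod 35568).
Verify against each original: 18832 mod 19 = 3, 18832 mod 13 = 8, 18832 mod 16 = 0, 18832 mod 9 = 4.

x ≡ 18832 (mod 35568).


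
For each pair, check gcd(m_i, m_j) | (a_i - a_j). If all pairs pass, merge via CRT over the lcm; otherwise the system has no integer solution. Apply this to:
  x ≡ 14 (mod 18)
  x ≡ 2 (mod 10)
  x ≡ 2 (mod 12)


Moduli 18, 10, 12 are not pairwise coprime, so CRT works modulo lcm(m_i) when all pairwise compatibility conditions hold.
Pairwise compatibility: gcd(m_i, m_j) must divide a_i - a_j for every pair.
Merge one congruence at a time:
  Start: x ≡ 14 (mod 18).
  Combine with x ≡ 2 (mod 10): gcd(18, 10) = 2; 2 - 14 = -12, which IS divisible by 2, so compatible.
    Write x = 14 + 18·t and substitute into x ≡ 2 (mod 10): 18·t ≡ 2 − 14 = -12 (mod 10).
    Divide the congruence (and modulus) by g = 2: 9·t ≡ -6 (mod 5).
    Reduce coefficients mod 5: 4·t ≡ 4 (mod 5).
    The inverse of 4 mod 5 is 4 (since 4·4 = 16 = 3·5 + 1), so t ≡ 4·4 = 16 ≡ 1 (mod 5).
    Then x = 14 + 18·1 = 32, valid modulo lcm(18, 10) = 90: x ≡ 32 (mod 90).
  Combine with x ≡ 2 (mod 12): gcd(90, 12) = 6; 2 - 32 = -30, which IS divisible by 6, so compatible.
    Write x = 32 + 90·t and substitute into x ≡ 2 (mod 12): 90·t ≡ 2 − 32 = -30 (mod 12).
    Divide the congruence (and modulus) by g = 6: 15·t ≡ -5 (mod 2).
    Reduce coefficients mod 2: 1·t ≡ 1 (mod 2).
    So t ≡ 1 (mod 2).
    Then x = 32 + 90·1 = 122, valid modulo lcm(90, 12) = 180: x ≡ 122 (mod 180).
Verify: 122 mod 18 = 14, 122 mod 10 = 2, 122 mod 12 = 2.

x ≡ 122 (mod 180).


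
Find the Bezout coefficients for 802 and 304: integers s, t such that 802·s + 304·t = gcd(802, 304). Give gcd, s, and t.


Euclidean algorithm on (802, 304) — divide until remainder is 0:
  802 = 2 · 304 + 194
  304 = 1 · 194 + 110
  194 = 1 · 110 + 84
  110 = 1 · 84 + 26
  84 = 3 · 26 + 6
  26 = 4 · 6 + 2
  6 = 3 · 2 + 0
gcd(802, 304) = 2.
Track Bezout coefficients alongside the remainders: start with r₀ = 802 = a·1 + b·0 (s = 1, t = 0) and r₁ = 304 = a·0 + b·1 (s = 0, t = 1); each new remainder r_{k+1} = r_{k-1} − q_k·r_k inherits s_{k+1} = s_{k-1} − q_k·s_k, t_{k+1} = t_{k-1} − q_k·t_k, so r_k = a·s_k + b·t_k at every step:
  q = 2: r = 194, s = 1 − 2·0 = 1, t = 0 − 2·1 = -2  (check: 802·1 + 304·(-2) = 194)
  q = 1: r = 110, s = 0 − 1·1 = -1, t = 1 − 1·(-2) = 3  (check: 802·(-1) + 304·3 = 110)
  q = 1: r = 84, s = 1 − 1·(-1) = 2, t = -2 − 1·3 = -5  (check: 802·2 + 304·(-5) = 84)
  q = 1: r = 26, s = -1 − 1·2 = -3, t = 3 − 1·(-5) = 8  (check: 802·(-3) + 304·8 = 26)
  q = 3: r = 6, s = 2 − 3·(-3) = 11, t = -5 − 3·8 = -29  (check: 802·11 + 304·(-29) = 6)
  q = 4: r = 2, s = -3 − 4·11 = -47, t = 8 − 4·(-29) = 124  (check: 802·(-47) + 304·124 = 2)
The row with r = 2 (the gcd) gives the Bezout coefficients s = -47, t = 124.
Result: 802 · (-47) + 304 · (124) = 2.

gcd(802, 304) = 2; s = -47, t = 124 (check: 802·(-47) + 304·124 = 2).


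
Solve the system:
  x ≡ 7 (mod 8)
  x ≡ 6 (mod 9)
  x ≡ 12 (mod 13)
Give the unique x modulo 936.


Moduli 8, 9, 13 are pairwise coprime; by CRT there is a unique solution modulo M = 8 · 9 · 13 = 936.
Solve pairwise, accumulating the modulus:
  Start with x ≡ 7 (mod 8).
  Combine with x ≡ 6 (mod 9): since gcd(8, 9) = 1, we get a unique residue mod 72.
    Write x = 7 + 8·t and substitute into x ≡ 6 (mod 9): 8·t ≡ 6 − 7 = -1 (mod 9).
    Reduce coefficients mod 9: 8·t ≡ 8 (mod 9).
    The inverse of 8 mod 9 is 8 (since 8·8 = 64 = 7·9 + 1), so t ≡ 8·8 = 64 ≡ 1 (mod 9).
    Then x = 7 + 8·1 = 15, valid modulo lcm(8, 9) = 72: x ≡ 15 (mod 72).
  Combine with x ≡ 12 (mod 13): since gcd(72, 13) = 1, we get a unique residue mod 936.
    Write x = 15 + 72·t and substitute into x ≡ 12 (mod 13): 72·t ≡ 12 − 15 = -3 (mod 13).
    Reduce coefficients mod 13: 7·t ≡ 10 (mod 13).
    The inverse of 7 mod 13 is 2 (since 7·2 = 14 = 1·13 + 1), so t ≡ 2·10 = 20 ≡ 7 (mod 13).
    Then x = 15 + 72·7 = 519, valid modulo lcm(72, 13) = 936: x ≡ 519 (mod 936).
Verify: 519 mod 8 = 7 ✓, 519 mod 9 = 6 ✓, 519 mod 13 = 12 ✓.

x ≡ 519 (mod 936).


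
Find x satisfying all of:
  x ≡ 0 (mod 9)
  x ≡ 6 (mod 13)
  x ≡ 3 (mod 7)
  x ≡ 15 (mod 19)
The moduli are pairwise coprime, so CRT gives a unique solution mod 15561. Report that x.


Product of moduli M = 9 · 13 · 7 · 19 = 15561.
Merge one congruence at a time:
  Start: x ≡ 0 (mod 9).
  Combine with x ≡ 6 (mod 13); new modulus lcm = 117.
    Write x = 0 + 9·t and substitute into x ≡ 6 (mod 13): 9·t ≡ 6 − 0 = 6 (mod 13).
    The inverse of 9 mod 13 is 3 (since 9·3 = 27 = 2·13 + 1), so t ≡ 3·6 = 18 ≡ 5 (mod 13).
    Then x = 0 + 9·5 = 45, valid modulo lcm(9, 13) = 117: x ≡ 45 (mod 117).
  Combine with x ≡ 3 (mod 7); new modulus lcm = 819.
    Write x = 45 + 117·t and substitute into x ≡ 3 (mod 7): 117·t ≡ 3 − 45 = -42 (mod 7).
    Reduce coefficients mod 7: 5·t ≡ 0 (mod 7).
    The inverse of 5 mod 7 is 3 (since 5·3 = 15 = 2·7 + 1), so t ≡ 3·0 = 0 ≡ 0 (mod 7).
    Then x = 45 + 117·0 = 45, valid modulo lcm(117, 7) = 819: x ≡ 45 (mod 819).
  Combine with x ≡ 15 (mod 19); new modulus lcm = 15561.
    Write x = 45 + 819·t and substitute into x ≡ 15 (mod 19): 819·t ≡ 15 − 45 = -30 (mod 19).
    Reduce coefficients mod 19: 2·t ≡ 8 (mod 19).
    The inverse of 2 mod 19 is 10 (since 2·10 = 20 = 1·19 + 1), so t ≡ 10·8 = 80 ≡ 4 (mod 19).
    Then x = 45 + 819·4 = 3321, valid modulo lcm(819, 19) = 15561: x ≡ 3321 (mod 15561).
Verify against each original: 3321 mod 9 = 0, 3321 mod 13 = 6, 3321 mod 7 = 3, 3321 mod 19 = 15.

x ≡ 3321 (mod 15561).


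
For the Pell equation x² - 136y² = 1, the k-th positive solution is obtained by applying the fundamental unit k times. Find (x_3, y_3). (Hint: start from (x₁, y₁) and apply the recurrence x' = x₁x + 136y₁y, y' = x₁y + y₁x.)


Step 1: Find the fundamental solution (x₁, y₁) of x² - 136y² = 1.
  Expand √136 as a continued fraction. a₀ = ⌊√136⌋ = 11; iterate m_{k+1} = d_k·a_k − m_k, d_{k+1} = (136 − m_{k+1}²)/d_k, a_{k+1} = ⌊(a₀ + m_{k+1})/d_{k+1}⌋ (starting m₀ = 0, d₀ = 1), with convergents p_k = a_k·p_{k-1} + p_{k-2}, q_k = a_k·q_{k-1} + q_{k-2} (p₋₁ = 1, q₋₁ = 0):
  k = 0: a₀ = 11; p₀/q₀ = 11/1; p₀² − 136·q₀² = 121 − 136 = -15.
  k = 1: m = 11, d = 15, a = ⌊(11 + 11)/15⌋ = 1; p/q = (1·11 + 1)/(1·1 + 0) = 12/1; p² − 136·q² = 144 − 136 = 8.
  k = 2: m = 4, d = 8, a = ⌊(11 + 4)/8⌋ = 1; p/q = (1·12 + 11)/(1·1 + 1) = 23/2; p² − 136·q² = 529 − 544 = -15.
  k = 3: m = 4, d = 15, a = ⌊(11 + 4)/15⌋ = 1; p/q = (1·23 + 12)/(1·2 + 1) = 35/3; p² − 136·q² = 1225 − 1224 = 1.
  The first convergent with p² − 136·q² = 1 gives the fundamental solution (x₁, y₁) = (35, 3).
Step 2: Apply the recurrence (x_{n+1}, y_{n+1}) = (x₁x_n + 136y₁y_n, x₁y_n + y₁x_n) repeatedly.
  From (x_1, y_1) = (35, 3): x_2 = 35·35 + 136·3·3 = 2449; y_2 = 35·3 + 3·35 = 210.
  From (x_2, y_2) = (2449, 210): x_3 = 35·2449 + 136·3·210 = 171395; y_3 = 35·210 + 3·2449 = 14697.
Step 3: Verify x_3² - 136·y_3² = 29376246025 - 29376246024 = 1 (should be 1). ✓

(x_1, y_1) = (35, 3); (x_3, y_3) = (171395, 14697).


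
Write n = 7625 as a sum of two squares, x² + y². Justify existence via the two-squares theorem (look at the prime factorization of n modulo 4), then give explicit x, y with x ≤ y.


Step 1: Factor n = 7625 = 5^3 · 61.
Step 2: Check the mod-4 condition on each prime factor: 5 ≡ 1 (mod 4), exponent 3; 61 ≡ 1 (mod 4), exponent 1.
All primes ≡ 3 (mod 4) appear to even exponent (or don't appear), so by the two-squares theorem n IS expressible as a sum of two squares.
Step 3: Build a representation. Group n = k² · m with k = 5 and m = 5 · 61 = 305 (a product of primes ≡ 1 (mod 4)); a representation of m scales to one of n via (k·x)² + (k·y)² = k²(x² + y²). Each prime p ≡ 1 (mod 4) is itself a sum of two squares; find a² by testing p − a² for a perfect square:
  5: 5 − 1² = 4 = 2² ⇒ 5 = 1² + 2².
  61: 61 − 1² = 60, 61 − 2² = 57, 61 − 3² = 52, 61 − 4² = 45, 61 − 5² = 36 = 6² ⇒ 61 = 5² + 6².
  Combine using the Brahmagupta–Fibonacci identity (a² + b²)(c² + d²) = (ac − bd)² + (ad + bc)² = (ac + bd)² + (ad − bc)²:
  5 · 61 = 305: from (1² + 2²)(5² + 6²), take (1·5 − 2·6, 1·6 + 2·5) = (5 − 12, 6 + 10) = (-7, 16); dropping signs (only squares matter) gives (7, 16); check 7² + 16² = 49 + 256 = 305 ✓.
  Scale by k = 5: (5·7, 5·16) = (35, 80).
Step 4: Order so x ≤ y and verify: 35² + 80² = 1225 + 6400 = 7625 = n. ✓

n = 7625 = 35² + 80² (one valid representation with x ≤ y).


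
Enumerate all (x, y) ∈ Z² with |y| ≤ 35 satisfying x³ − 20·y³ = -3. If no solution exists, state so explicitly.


The equation is x³ - 20y³ = -3. For fixed y, x³ = 20·y³ − 3, so a solution requires the RHS to be a perfect cube.
Strategy: iterate y from -35 to 35, compute RHS = 20·y³ − 3, and check whether it is a (positive or negative) perfect cube.
Check small values of y:
  y = 0: RHS = -3 is not a perfect cube.
  y = 1: RHS = 17 is not a perfect cube.
  y = -1: RHS = -23 is not a perfect cube.
  y = 2: RHS = 157 is not a perfect cube.
  y = -2: RHS = -163 is not a perfect cube.
  y = 3: RHS = 537 is not a perfect cube.
  y = -3: RHS = -543 is not a perfect cube.
Continuing the search up to |y| = 35 finds no solutions either.
No (x, y) in the scanned range satisfies the equation.

No integer solutions with |y| ≤ 35.


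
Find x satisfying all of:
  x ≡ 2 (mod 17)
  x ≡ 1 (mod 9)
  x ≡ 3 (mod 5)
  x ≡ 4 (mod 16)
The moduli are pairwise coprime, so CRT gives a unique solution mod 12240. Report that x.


Product of moduli M = 17 · 9 · 5 · 16 = 12240.
Merge one congruence at a time:
  Start: x ≡ 2 (mod 17).
  Combine with x ≡ 1 (mod 9); new modulus lcm = 153.
    Write x = 2 + 17·t and substitute into x ≡ 1 (mod 9): 17·t ≡ 1 − 2 = -1 (mod 9).
    Reduce coefficients mod 9: 8·t ≡ 8 (mod 9).
    The inverse of 8 mod 9 is 8 (since 8·8 = 64 = 7·9 + 1), so t ≡ 8·8 = 64 ≡ 1 (mod 9).
    Then x = 2 + 17·1 = 19, valid modulo lcm(17, 9) = 153: x ≡ 19 (mod 153).
  Combine with x ≡ 3 (mod 5); new modulus lcm = 765.
    Write x = 19 + 153·t and substitute into x ≡ 3 (mod 5): 153·t ≡ 3 − 19 = -16 (mod 5).
    Reduce coefficients mod 5: 3·t ≡ 4 (mod 5).
    The inverse of 3 mod 5 is 2 (since 3·2 = 6 = 1·5 + 1), so t ≡ 2·4 = 8 ≡ 3 (mod 5).
    Then x = 19 + 153·3 = 478, valid modulo lcm(153, 5) = 765: x ≡ 478 (mod 765).
  Combine with x ≡ 4 (mod 16); new modulus lcm = 12240.
    Write x = 478 + 765·t and substitute into x ≡ 4 (mod 16): 765·t ≡ 4 − 478 = -474 (mod 16).
    Reduce coefficients mod 16: 13·t ≡ 6 (mod 16).
    The inverse of 13 mod 16 is 5 (since 13·5 = 65 = 4·16 + 1), so t ≡ 5·6 = 30 ≡ 14 (mod 16).
    Then x = 478 + 765·14 = 11188, valid modulo lcm(765, 16) = 12240: x ≡ 11188 (mod 12240).
Verify against each original: 11188 mod 17 = 2, 11188 mod 9 = 1, 11188 mod 5 = 3, 11188 mod 16 = 4.

x ≡ 11188 (mod 12240).


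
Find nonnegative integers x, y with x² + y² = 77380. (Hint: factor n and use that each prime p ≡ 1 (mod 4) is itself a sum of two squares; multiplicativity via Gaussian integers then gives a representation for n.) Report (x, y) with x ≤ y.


Step 1: Factor n = 77380 = 2^2 · 5 · 53 · 73.
Step 2: Check the mod-4 condition on each prime factor: 2 = 2 (special); 5 ≡ 1 (mod 4), exponent 1; 53 ≡ 1 (mod 4), exponent 1; 73 ≡ 1 (mod 4), exponent 1.
All primes ≡ 3 (mod 4) appear to even exponent (or don't appear), so by the two-squares theorem n IS expressible as a sum of two squares.
Step 3: Build a representation. Group n = k² · m with k = 2 and m = 5 · 53 · 73 = 19345 (a product of primes ≡ 1 (mod 4)); a representation of m scales to one of n via (k·x)² + (k·y)² = k²(x² + y²). Each prime p ≡ 1 (mod 4) is itself a sum of two squares; find a² by testing p − a² for a perfect square:
  5: 5 − 1² = 4 = 2² ⇒ 5 = 1² + 2².
  53: 53 − 1² = 52, 53 − 2² = 49 = 7² ⇒ 53 = 2² + 7².
  73: 73 − 1² = 72, 73 − 2² = 69, 73 − 3² = 64 = 8² ⇒ 73 = 3² + 8².
  Combine using the Brahmagupta–Fibonacci identity (a² + b²)(c² + d²) = (ac − bd)² + (ad + bc)² = (ac + bd)² + (ad − bc)²:
  5 · 53 = 265: from (1² + 2²)(2² + 7²), take (1·2 − 2·7, 1·7 + 2·2) = (2 − 14, 7 + 4) = (-12, 11); dropping signs (only squares matter) gives (12, 11); check 12² + 11² = 144 + 121 = 265 ✓.
  265 · 73 = 19345: from (12² + 11²)(3² + 8²), take (12·3 − 11·8, 12·8 + 11·3) = (36 − 88, 96 + 33) = (-52, 129); dropping signs (only squares matter) gives (52, 129); check 52² + 129² = 2704 + 16641 = 19345 ✓.
  Scale by k = 2: (2·52, 2·129) = (104, 258).
Step 4: Order so x ≤ y and verify: 104² + 258² = 10816 + 66564 = 77380 = n. ✓

n = 77380 = 104² + 258² (one valid representation with x ≤ y).


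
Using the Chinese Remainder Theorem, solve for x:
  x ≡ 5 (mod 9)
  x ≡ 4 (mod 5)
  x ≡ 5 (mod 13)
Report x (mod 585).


Moduli 9, 5, 13 are pairwise coprime; by CRT there is a unique solution modulo M = 9 · 5 · 13 = 585.
Solve pairwise, accumulating the modulus:
  Start with x ≡ 5 (mod 9).
  Combine with x ≡ 4 (mod 5): since gcd(9, 5) = 1, we get a unique residue mod 45.
    Write x = 5 + 9·t and substitute into x ≡ 4 (mod 5): 9·t ≡ 4 − 5 = -1 (mod 5).
    Reduce coefficients mod 5: 4·t ≡ 4 (mod 5).
    The inverse of 4 mod 5 is 4 (since 4·4 = 16 = 3·5 + 1), so t ≡ 4·4 = 16 ≡ 1 (mod 5).
    Then x = 5 + 9·1 = 14, valid modulo lcm(9, 5) = 45: x ≡ 14 (mod 45).
  Combine with x ≡ 5 (mod 13): since gcd(45, 13) = 1, we get a unique residue mod 585.
    Write x = 14 + 45·t and substitute into x ≡ 5 (mod 13): 45·t ≡ 5 − 14 = -9 (mod 13).
    Reduce coefficients mod 13: 6·t ≡ 4 (mod 13).
    The inverse of 6 mod 13 is 11 (since 6·11 = 66 = 5·13 + 1), so t ≡ 11·4 = 44 ≡ 5 (mod 13).
    Then x = 14 + 45·5 = 239, valid modulo lcm(45, 13) = 585: x ≡ 239 (mod 585).
Verify: 239 mod 9 = 5 ✓, 239 mod 5 = 4 ✓, 239 mod 13 = 5 ✓.

x ≡ 239 (mod 585).


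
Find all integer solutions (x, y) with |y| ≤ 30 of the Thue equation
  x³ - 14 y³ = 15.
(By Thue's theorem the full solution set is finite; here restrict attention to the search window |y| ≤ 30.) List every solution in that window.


The equation is x³ - 14y³ = 15. For fixed y, x³ = 14·y³ + 15, so a solution requires the RHS to be a perfect cube.
Strategy: iterate y from -30 to 30, compute RHS = 14·y³ + 15, and check whether it is a (positive or negative) perfect cube.
Check small values of y:
  y = 0: RHS = 15 is not a perfect cube.
  y = 1: RHS = 29 is not a perfect cube.
  y = -1: RHS = 1 = (1)³ ⇒ x = 1 works.
  y = 2: RHS = 127 is not a perfect cube.
  y = -2: RHS = -97 is not a perfect cube.
  y = 3: RHS = 393 is not a perfect cube.
  y = -3: RHS = -363 is not a perfect cube.
Continuing the search up to |y| = 30 finds no further solutions beyond those listed.
Collected solutions: (1, -1).

Solutions (with |y| ≤ 30): (1, -1).
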